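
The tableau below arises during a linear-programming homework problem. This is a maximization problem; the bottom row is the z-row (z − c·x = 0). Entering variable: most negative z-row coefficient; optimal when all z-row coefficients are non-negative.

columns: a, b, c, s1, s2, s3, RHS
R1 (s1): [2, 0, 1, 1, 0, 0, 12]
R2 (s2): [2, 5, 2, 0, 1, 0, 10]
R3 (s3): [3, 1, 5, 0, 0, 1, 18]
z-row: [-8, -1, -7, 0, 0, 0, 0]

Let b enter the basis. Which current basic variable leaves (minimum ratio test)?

Column b entries and ratios — s1: 0 ≤ 0, skip; s2: 10/5 = 2; s3: 18/1 = 18.
Smallest ratio is 2 in the row of s2, so s2 leaves.

s2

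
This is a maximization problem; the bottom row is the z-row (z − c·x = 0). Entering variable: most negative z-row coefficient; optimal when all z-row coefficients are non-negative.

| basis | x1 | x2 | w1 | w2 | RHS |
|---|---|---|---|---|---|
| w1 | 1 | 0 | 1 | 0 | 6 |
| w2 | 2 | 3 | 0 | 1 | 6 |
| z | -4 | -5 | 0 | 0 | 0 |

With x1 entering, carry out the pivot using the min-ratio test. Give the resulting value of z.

Ratio test on column x1 — row 1: 6/1 = 6; row 2: 6/2 = 3. Minimum is 3 at row 2 (w2 leaves); pivot element 2.
Pivot on row 2; the z-row RHS becomes 0 − (-4)·3 = 12.

12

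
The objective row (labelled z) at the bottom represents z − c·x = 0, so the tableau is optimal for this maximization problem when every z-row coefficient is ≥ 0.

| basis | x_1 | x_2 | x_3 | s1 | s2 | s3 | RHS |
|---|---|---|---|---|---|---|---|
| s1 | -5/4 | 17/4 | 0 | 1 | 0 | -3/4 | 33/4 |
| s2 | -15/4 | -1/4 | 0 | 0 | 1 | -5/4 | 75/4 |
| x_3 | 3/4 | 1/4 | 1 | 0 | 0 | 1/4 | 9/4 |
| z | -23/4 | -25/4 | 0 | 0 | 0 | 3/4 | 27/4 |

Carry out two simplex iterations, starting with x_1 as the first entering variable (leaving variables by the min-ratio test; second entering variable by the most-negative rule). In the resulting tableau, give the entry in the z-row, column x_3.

129/14

Ratio test on column x_1 — row 1: entry -5/4 ≤ 0; row 2: entry -15/4 ≤ 0; row 3: (9/4)/(3/4) = 3. Minimum is 3 at row 3 (x_3 leaves); pivot element 3/4.
Divide row 3 by 3/4; eliminate column x_1 from the other rows.
Second iteration: most negative z-row entry is -13/3 in column x_2, so x_2 enters.
Ratio test on column x_2 — row 1: 12/(14/3) = 18/7; row 2: 30/1 = 30; row 3: 3/(1/3) = 9. Minimum is 18/7 at row 1 (s1 leaves); pivot element 14/3.
Divide row 1 by 14/3; eliminate column x_2 from the other rows.
After both pivots, the entry at the z-row, column x_3 is 129/14.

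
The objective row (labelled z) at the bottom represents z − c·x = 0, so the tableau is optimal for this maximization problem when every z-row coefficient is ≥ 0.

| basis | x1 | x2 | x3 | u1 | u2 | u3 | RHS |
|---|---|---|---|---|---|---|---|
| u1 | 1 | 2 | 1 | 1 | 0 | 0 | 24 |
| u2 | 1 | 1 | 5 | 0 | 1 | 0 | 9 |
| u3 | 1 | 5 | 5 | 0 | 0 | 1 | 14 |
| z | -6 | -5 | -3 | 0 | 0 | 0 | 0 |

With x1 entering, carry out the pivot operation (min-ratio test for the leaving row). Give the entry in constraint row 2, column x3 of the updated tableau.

Ratio test on column x1 — row 1: 24/1 = 24; row 2: 9/1 = 9; row 3: 14/1 = 14. Minimum is 9 at row 2 (u2 leaves); pivot element 1.
Divide row 2 by 1; eliminate column x1 from the other rows.
In the new row 2, the x3 entry is the old entry divided by the pivot: 5/1 = 5.

5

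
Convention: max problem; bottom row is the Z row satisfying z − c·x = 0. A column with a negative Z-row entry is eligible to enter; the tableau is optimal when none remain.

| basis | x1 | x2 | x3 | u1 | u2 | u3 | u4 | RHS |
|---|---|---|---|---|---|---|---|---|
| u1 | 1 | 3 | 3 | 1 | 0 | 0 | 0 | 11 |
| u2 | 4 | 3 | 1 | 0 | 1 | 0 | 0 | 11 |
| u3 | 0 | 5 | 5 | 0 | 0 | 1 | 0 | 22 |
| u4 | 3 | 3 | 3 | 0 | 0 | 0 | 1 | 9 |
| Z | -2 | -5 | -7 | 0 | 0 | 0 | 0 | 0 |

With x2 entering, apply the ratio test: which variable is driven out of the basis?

Column x2 entries and ratios — u1: 11/3 = 11/3; u2: 11/3 = 11/3; u3: 22/5 = 22/5; u4: 9/3 = 3.
Smallest ratio is 3 in the row of u4, so u4 leaves.

u4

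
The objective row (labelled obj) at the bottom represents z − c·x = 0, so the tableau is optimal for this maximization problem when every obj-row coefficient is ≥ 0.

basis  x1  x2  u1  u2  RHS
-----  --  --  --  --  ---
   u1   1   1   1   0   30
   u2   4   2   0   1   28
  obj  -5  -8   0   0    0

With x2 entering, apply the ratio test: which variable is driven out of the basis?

Column x2 entries and ratios — u1: 30/1 = 30; u2: 28/2 = 14.
Smallest ratio is 14 in the row of u2, so u2 leaves.

u2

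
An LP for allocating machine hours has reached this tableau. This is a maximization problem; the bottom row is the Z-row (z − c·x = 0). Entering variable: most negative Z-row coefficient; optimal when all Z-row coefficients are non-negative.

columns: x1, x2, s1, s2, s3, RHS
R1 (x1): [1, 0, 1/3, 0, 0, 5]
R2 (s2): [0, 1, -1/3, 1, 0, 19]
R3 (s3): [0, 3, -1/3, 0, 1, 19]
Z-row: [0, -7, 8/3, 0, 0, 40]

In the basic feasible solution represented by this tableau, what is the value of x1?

5

x1 is basic (row 1); its value is the RHS of that row, 5.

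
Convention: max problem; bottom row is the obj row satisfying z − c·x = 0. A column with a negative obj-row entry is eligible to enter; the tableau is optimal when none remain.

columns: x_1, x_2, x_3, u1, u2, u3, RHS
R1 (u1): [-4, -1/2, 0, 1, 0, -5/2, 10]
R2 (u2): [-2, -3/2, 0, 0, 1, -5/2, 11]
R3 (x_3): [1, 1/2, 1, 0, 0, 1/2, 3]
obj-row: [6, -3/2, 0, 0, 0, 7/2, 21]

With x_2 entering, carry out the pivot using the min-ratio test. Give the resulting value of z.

30

Ratio test on column x_2 — row 1: entry -1/2 ≤ 0; row 2: entry -3/2 ≤ 0; row 3: 3/(1/2) = 6. Minimum is 6 at row 3 (x_3 leaves); pivot element 1/2.
Pivot on row 3; the obj-row RHS becomes 21 − (-3/2)·6 = 30.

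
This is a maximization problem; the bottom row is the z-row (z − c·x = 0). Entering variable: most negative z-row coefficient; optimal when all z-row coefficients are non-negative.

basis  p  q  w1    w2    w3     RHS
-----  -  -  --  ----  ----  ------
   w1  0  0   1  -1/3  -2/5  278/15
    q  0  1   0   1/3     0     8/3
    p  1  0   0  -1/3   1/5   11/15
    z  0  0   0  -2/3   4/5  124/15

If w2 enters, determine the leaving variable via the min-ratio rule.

Column w2 entries and ratios — w1: -1/3 ≤ 0, skip; q: (8/3)/(1/3) = 8; p: -1/3 ≤ 0, skip.
Smallest ratio is 8 in the row of q, so q leaves.

q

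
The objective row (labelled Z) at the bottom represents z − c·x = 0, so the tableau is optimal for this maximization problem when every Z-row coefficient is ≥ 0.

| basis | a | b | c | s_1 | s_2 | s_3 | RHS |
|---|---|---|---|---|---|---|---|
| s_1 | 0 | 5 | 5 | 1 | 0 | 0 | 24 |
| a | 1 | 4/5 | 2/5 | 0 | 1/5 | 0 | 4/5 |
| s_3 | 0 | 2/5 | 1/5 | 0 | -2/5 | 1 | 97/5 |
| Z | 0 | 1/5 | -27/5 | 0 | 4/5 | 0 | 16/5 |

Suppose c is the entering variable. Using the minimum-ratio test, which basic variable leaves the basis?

a

Column c entries and ratios — s_1: 24/5 = 24/5; a: (4/5)/(2/5) = 2; s_3: (97/5)/(1/5) = 97.
Smallest ratio is 2 in the row of a, so a leaves.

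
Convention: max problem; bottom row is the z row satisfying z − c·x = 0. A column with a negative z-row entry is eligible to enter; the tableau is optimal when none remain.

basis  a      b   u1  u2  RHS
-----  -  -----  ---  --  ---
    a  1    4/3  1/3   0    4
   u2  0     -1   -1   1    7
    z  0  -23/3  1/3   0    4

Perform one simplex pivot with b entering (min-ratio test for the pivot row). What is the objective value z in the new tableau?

Ratio test on column b — row 1: 4/(4/3) = 3; row 2: entry -1 ≤ 0. Minimum is 3 at row 1 (a leaves); pivot element 4/3.
Pivot on row 1; the z-row RHS becomes 4 − (-23/3)·3 = 27.

27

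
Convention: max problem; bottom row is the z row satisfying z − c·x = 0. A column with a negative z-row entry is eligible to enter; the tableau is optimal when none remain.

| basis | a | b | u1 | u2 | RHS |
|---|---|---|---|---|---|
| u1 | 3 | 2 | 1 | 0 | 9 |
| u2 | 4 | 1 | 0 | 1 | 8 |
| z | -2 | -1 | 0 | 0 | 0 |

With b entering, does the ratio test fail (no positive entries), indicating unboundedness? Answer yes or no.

no

Column b has positive entries in row(s) 1, 2, so the ratio test bounds it — not unbounded.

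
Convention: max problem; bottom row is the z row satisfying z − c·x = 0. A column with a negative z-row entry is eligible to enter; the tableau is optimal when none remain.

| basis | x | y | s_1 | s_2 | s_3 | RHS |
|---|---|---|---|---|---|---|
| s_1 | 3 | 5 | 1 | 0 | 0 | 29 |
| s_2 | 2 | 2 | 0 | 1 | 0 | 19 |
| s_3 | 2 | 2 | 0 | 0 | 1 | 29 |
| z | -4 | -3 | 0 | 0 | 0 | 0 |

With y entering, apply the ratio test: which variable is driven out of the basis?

s_1

Column y entries and ratios — s_1: 29/5 = 29/5; s_2: 19/2 = 19/2; s_3: 29/2 = 29/2.
Smallest ratio is 29/5 in the row of s_1, so s_1 leaves.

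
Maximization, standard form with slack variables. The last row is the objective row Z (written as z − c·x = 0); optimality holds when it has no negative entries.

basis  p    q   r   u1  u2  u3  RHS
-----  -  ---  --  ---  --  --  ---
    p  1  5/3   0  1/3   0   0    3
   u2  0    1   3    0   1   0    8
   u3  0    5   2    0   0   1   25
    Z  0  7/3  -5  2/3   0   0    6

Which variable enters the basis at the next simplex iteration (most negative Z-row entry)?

r

Negative Z-row entries: r: -5.
The most negative is -5 in column r, so r enters.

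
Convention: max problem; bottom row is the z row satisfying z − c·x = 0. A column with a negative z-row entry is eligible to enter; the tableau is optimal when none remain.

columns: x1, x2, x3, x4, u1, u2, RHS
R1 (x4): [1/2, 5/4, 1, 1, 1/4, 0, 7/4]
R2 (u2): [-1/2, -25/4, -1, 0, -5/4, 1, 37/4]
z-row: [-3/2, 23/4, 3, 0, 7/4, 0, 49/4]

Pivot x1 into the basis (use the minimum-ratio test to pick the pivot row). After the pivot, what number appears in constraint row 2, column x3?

0

Ratio test on column x1 — row 1: (7/4)/(1/2) = 7/2; row 2: entry -1/2 ≤ 0. Minimum is 7/2 at row 1 (x4 leaves); pivot element 1/2.
Divide row 1 by 1/2; eliminate column x1 from the other rows.
Row 2 update in column x3: -1 − (-1/2)·2 = 0.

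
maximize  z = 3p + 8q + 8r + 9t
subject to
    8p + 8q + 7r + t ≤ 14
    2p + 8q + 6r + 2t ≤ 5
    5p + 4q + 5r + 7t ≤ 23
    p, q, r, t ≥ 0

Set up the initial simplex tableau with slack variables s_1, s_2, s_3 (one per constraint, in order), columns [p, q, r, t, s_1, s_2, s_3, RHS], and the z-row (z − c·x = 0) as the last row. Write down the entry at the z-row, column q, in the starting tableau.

The z-row carries the negated objective coefficients: the q entry is -8.

-8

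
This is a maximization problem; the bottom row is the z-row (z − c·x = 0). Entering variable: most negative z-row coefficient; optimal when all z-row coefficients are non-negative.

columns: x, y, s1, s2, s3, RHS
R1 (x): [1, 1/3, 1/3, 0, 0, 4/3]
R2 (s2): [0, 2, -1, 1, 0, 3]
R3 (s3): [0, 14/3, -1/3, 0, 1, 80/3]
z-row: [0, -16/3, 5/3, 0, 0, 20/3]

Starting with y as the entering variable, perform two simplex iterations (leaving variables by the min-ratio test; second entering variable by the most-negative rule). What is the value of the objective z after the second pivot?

Ratio test on column y — row 1: (4/3)/(1/3) = 4; row 2: 3/2 = 3/2; row 3: (80/3)/(14/3) = 40/7. Minimum is 3/2 at row 2 (s2 leaves); pivot element 2.
Pivot on row 2; the z-row RHS becomes 20/3 − (-16/3)·(3/2) = 44/3.
Next entering variable (most negative z-row entry -1): s1.
Ratio test on column s1 — row 1: (5/6)/(1/2) = 5/3; row 2: entry -1/2 ≤ 0; row 3: (59/3)/2 = 59/6. Minimum is 5/3 at row 1 (x leaves); pivot element 1/2.
After the second pivot the z-row RHS is 44/3 − (-1)·(5/3) = 49/3.

49/3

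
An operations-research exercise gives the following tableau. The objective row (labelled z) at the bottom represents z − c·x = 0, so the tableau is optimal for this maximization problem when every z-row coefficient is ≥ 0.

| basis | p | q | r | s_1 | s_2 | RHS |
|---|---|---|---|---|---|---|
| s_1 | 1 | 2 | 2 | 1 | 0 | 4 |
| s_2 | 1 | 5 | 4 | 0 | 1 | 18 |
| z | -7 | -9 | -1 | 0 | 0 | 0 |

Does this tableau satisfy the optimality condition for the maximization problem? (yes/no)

no

The z-row has a negative entry -9 in column q, so it is not optimal.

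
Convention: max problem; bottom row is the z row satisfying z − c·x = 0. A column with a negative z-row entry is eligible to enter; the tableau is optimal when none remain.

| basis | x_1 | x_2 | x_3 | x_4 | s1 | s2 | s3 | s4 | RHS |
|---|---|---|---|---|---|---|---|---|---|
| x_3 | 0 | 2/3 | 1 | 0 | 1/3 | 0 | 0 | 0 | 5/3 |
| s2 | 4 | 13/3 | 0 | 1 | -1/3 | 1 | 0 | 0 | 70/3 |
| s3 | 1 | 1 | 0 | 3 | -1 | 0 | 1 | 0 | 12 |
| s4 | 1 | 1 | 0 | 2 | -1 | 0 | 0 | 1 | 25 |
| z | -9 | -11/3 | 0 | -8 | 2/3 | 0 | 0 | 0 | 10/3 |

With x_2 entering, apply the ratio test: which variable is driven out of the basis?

x_3

Column x_2 entries and ratios — x_3: (5/3)/(2/3) = 5/2; s2: (70/3)/(13/3) = 70/13; s3: 12/1 = 12; s4: 25/1 = 25.
Smallest ratio is 5/2 in the row of x_3, so x_3 leaves.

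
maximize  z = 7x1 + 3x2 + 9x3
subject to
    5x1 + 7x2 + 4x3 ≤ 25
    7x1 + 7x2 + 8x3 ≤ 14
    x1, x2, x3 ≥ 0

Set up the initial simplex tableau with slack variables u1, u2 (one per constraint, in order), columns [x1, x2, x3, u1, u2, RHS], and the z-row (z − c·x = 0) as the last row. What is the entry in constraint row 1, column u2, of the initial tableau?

0

Slack u2 belongs to constraint 2; its column is the unit vector e_2, so the entry in row 1 is 0.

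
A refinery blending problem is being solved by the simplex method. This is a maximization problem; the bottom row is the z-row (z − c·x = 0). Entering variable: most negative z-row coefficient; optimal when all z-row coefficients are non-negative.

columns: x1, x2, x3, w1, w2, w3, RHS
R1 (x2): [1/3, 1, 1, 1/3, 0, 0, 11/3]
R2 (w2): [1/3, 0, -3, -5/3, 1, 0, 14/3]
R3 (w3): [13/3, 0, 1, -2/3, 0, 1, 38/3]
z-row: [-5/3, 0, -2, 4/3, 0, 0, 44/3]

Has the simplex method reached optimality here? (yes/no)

The z-row has a negative entry -2 in column x3, so it is not optimal.

no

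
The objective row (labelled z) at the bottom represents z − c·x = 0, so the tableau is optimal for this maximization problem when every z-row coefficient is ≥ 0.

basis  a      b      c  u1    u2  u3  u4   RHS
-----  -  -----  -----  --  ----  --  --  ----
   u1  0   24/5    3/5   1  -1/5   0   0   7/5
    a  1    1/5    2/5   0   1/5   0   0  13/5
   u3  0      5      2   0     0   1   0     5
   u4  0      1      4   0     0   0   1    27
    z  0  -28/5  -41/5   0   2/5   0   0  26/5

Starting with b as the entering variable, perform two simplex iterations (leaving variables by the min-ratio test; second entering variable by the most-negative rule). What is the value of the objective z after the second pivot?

Ratio test on column b — row 1: (7/5)/(24/5) = 7/24; row 2: (13/5)/(1/5) = 13; row 3: 5/5 = 1; row 4: 27/1 = 27. Minimum is 7/24 at row 1 (u1 leaves); pivot element 24/5.
Pivot on row 1; the z-row RHS becomes 26/5 − (-28/5)·(7/24) = 41/6.
Next entering variable (most negative z-row entry -15/2): c.
Ratio test on column c — row 1: (7/24)/(1/8) = 7/3; row 2: (61/24)/(3/8) = 61/9; row 3: (85/24)/(11/8) = 85/33; row 4: (641/24)/(31/8) = 641/93. Minimum is 7/3 at row 1 (b leaves); pivot element 1/8.
After the second pivot the z-row RHS is 41/6 − (-15/2)·(7/3) = 73/3.

73/3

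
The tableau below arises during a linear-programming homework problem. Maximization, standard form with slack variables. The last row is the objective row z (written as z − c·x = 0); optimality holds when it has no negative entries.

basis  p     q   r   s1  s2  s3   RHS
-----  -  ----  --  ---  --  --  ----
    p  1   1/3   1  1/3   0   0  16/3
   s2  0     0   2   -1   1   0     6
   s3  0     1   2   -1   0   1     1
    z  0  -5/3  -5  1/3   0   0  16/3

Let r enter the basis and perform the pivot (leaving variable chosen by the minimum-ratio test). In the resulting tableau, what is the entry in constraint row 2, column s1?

Ratio test on column r — row 1: (16/3)/1 = 16/3; row 2: 6/2 = 3; row 3: 1/2 = 1/2. Minimum is 1/2 at row 3 (s3 leaves); pivot element 2.
Divide row 3 by 2; eliminate column r from the other rows.
Row 2 update in column s1: -1 − 2·(-1/2) = 0.

0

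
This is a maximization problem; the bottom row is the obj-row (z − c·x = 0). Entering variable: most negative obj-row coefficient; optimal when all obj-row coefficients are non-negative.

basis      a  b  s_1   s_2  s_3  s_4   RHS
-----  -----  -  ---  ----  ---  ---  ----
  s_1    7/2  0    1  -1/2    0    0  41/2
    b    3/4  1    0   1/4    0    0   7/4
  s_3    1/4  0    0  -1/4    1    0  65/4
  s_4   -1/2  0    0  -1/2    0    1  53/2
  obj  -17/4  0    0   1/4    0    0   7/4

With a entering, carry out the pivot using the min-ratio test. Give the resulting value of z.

Ratio test on column a — row 1: (41/2)/(7/2) = 41/7; row 2: (7/4)/(3/4) = 7/3; row 3: (65/4)/(1/4) = 65; row 4: entry -1/2 ≤ 0. Minimum is 7/3 at row 2 (b leaves); pivot element 3/4.
Pivot on row 2; the obj-row RHS becomes 7/4 − (-17/4)·(7/3) = 35/3.

35/3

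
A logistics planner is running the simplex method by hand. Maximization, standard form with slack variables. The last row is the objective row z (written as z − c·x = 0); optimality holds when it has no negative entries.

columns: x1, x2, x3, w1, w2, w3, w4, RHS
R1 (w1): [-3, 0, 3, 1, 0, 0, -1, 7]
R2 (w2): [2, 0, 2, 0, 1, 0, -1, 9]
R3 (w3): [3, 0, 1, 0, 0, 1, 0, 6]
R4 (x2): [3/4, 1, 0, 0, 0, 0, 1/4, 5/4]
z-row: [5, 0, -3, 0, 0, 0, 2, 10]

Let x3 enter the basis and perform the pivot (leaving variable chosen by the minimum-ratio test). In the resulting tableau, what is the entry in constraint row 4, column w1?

Ratio test on column x3 — row 1: 7/3 = 7/3; row 2: 9/2 = 9/2; row 3: 6/1 = 6; row 4: entry 0 ≤ 0. Minimum is 7/3 at row 1 (w1 leaves); pivot element 3.
Divide row 1 by 3; eliminate column x3 from the other rows.
Row 4 update in column w1: 0 − 0·(1/3) = 0.

0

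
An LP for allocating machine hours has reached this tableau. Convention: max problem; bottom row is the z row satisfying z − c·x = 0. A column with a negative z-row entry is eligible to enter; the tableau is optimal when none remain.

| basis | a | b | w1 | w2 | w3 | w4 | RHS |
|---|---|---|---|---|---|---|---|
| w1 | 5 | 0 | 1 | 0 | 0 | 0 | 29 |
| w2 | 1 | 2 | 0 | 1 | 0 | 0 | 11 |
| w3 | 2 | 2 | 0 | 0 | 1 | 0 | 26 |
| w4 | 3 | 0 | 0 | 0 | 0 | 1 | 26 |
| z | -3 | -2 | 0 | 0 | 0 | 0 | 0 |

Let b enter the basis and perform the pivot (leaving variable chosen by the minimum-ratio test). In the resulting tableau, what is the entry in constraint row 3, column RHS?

Ratio test on column b — row 1: entry 0 ≤ 0; row 2: 11/2 = 11/2; row 3: 26/2 = 13; row 4: entry 0 ≤ 0. Minimum is 11/2 at row 2 (w2 leaves); pivot element 2.
Divide row 2 by 2; eliminate column b from the other rows.
Row 3 update in column RHS: 26 − 2·(11/2) = 15.

15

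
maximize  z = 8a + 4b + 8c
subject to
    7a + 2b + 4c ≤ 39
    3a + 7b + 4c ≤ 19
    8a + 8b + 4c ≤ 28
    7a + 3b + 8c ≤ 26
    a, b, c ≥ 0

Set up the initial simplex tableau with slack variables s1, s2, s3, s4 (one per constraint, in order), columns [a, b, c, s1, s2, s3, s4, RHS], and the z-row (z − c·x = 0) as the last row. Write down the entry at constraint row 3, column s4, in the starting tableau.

Slack s4 belongs to constraint 4; its column is the unit vector e_4, so the entry in row 3 is 0.

0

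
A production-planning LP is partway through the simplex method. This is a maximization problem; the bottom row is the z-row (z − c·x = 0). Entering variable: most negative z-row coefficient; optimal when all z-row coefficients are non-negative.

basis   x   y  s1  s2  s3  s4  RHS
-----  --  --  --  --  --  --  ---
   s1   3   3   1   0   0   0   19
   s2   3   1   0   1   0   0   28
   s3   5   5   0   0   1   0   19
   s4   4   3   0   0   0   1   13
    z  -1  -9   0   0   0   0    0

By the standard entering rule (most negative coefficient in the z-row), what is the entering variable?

y

Negative z-row entries: x: -1, y: -9.
The most negative is -9 in column y, so y enters.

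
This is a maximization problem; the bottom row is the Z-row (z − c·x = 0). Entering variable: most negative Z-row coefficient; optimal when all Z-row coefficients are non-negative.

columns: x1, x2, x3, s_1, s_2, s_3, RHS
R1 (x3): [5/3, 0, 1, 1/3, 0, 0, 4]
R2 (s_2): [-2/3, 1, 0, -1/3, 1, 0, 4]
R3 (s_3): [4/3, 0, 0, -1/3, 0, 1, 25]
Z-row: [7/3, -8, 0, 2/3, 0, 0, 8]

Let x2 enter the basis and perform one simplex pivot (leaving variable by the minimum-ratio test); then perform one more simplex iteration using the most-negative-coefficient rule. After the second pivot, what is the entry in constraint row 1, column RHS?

12/5

Ratio test on column x2 — row 1: entry 0 ≤ 0; row 2: 4/1 = 4; row 3: entry 0 ≤ 0. Minimum is 4 at row 2 (s_2 leaves); pivot element 1.
Divide row 2 by 1; eliminate column x2 from the other rows.
Second iteration: most negative Z-row entry is -3 in column x1, so x1 enters.
Ratio test on column x1 — row 1: 4/(5/3) = 12/5; row 2: entry -2/3 ≤ 0; row 3: 25/(4/3) = 75/4. Minimum is 12/5 at row 1 (x3 leaves); pivot element 5/3.
Divide row 1 by 5/3; eliminate column x1 from the other rows.
After both pivots, the entry at constraint row 1, column RHS is 12/5.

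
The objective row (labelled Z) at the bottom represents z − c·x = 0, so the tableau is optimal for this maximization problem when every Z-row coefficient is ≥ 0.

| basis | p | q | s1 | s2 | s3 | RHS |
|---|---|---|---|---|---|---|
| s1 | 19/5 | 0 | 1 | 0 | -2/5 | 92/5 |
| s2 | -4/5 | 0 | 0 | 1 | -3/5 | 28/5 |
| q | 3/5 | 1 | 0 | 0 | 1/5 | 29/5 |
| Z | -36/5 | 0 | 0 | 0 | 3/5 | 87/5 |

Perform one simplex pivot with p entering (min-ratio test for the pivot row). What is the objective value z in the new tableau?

Ratio test on column p — row 1: (92/5)/(19/5) = 92/19; row 2: entry -4/5 ≤ 0; row 3: (29/5)/(3/5) = 29/3. Minimum is 92/19 at row 1 (s1 leaves); pivot element 19/5.
Pivot on row 1; the Z-row RHS becomes 87/5 − (-36/5)·(92/19) = 993/19.

993/19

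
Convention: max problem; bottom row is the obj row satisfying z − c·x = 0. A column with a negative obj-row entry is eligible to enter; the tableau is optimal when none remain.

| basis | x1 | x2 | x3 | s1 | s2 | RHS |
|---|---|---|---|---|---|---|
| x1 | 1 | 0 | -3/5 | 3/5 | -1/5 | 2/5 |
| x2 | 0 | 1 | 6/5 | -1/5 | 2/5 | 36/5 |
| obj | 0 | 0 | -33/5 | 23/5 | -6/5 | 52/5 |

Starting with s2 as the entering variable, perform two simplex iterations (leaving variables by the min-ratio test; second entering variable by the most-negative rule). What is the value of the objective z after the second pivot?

50

Ratio test on column s2 — row 1: entry -1/5 ≤ 0; row 2: (36/5)/(2/5) = 18. Minimum is 18 at row 2 (x2 leaves); pivot element 2/5.
Pivot on row 2; the obj-row RHS becomes 52/5 − (-6/5)·18 = 32.
Next entering variable (most negative obj-row entry -3): x3.
Ratio test on column x3 — row 1: entry 0 ≤ 0; row 2: 18/3 = 6. Minimum is 6 at row 2 (s2 leaves); pivot element 3.
After the second pivot the obj-row RHS is 32 − (-3)·6 = 50.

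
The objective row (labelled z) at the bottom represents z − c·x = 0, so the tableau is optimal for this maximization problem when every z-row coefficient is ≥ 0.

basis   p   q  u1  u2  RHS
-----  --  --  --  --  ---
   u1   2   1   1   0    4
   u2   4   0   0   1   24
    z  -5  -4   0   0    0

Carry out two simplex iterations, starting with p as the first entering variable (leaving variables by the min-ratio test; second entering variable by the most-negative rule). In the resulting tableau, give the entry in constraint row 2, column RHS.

Ratio test on column p — row 1: 4/2 = 2; row 2: 24/4 = 6. Minimum is 2 at row 1 (u1 leaves); pivot element 2.
Divide row 1 by 2; eliminate column p from the other rows.
Second iteration: most negative z-row entry is -3/2 in column q, so q enters.
Ratio test on column q — row 1: 2/(1/2) = 4; row 2: entry -2 ≤ 0. Minimum is 4 at row 1 (p leaves); pivot element 1/2.
Divide row 1 by 1/2; eliminate column q from the other rows.
After both pivots, the entry at constraint row 2, column RHS is 24.

24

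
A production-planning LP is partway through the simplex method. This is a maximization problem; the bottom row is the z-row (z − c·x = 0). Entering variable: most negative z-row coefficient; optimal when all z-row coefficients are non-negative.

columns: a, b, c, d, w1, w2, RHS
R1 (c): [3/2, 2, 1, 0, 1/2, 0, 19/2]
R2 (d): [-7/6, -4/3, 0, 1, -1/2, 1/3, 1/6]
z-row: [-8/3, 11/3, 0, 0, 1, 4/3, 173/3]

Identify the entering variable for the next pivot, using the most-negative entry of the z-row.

a

Negative z-row entries: a: -8/3.
The most negative is -8/3 in column a, so a enters.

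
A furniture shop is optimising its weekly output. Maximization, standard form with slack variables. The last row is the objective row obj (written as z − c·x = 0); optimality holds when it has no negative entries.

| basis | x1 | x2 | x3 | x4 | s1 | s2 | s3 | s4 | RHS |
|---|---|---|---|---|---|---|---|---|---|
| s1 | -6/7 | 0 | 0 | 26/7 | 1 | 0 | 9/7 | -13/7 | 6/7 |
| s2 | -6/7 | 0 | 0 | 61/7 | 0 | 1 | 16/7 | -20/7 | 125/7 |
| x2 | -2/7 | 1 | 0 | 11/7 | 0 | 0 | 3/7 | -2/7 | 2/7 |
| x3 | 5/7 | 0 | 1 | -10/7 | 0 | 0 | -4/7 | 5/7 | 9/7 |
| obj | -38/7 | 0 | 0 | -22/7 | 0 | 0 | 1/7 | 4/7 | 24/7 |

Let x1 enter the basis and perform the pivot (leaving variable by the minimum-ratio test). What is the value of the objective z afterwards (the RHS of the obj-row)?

66/5

Ratio test on column x1 — row 1: entry -6/7 ≤ 0; row 2: entry -6/7 ≤ 0; row 3: entry -2/7 ≤ 0; row 4: (9/7)/(5/7) = 9/5. Minimum is 9/5 at row 4 (x3 leaves); pivot element 5/7.
Pivot on row 4; the obj-row RHS becomes 24/7 − (-38/7)·(9/5) = 66/5.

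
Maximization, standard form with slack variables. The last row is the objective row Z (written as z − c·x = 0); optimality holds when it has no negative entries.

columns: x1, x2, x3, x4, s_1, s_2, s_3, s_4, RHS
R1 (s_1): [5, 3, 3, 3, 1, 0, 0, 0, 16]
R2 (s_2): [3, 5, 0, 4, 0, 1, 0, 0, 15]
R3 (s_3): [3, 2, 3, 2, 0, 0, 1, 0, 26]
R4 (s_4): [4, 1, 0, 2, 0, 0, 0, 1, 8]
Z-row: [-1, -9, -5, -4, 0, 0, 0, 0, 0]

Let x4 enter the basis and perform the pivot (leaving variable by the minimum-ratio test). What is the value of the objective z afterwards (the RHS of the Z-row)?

15

Ratio test on column x4 — row 1: 16/3 = 16/3; row 2: 15/4 = 15/4; row 3: 26/2 = 13; row 4: 8/2 = 4. Minimum is 15/4 at row 2 (s_2 leaves); pivot element 4.
Pivot on row 2; the Z-row RHS becomes 0 − (-4)·(15/4) = 15.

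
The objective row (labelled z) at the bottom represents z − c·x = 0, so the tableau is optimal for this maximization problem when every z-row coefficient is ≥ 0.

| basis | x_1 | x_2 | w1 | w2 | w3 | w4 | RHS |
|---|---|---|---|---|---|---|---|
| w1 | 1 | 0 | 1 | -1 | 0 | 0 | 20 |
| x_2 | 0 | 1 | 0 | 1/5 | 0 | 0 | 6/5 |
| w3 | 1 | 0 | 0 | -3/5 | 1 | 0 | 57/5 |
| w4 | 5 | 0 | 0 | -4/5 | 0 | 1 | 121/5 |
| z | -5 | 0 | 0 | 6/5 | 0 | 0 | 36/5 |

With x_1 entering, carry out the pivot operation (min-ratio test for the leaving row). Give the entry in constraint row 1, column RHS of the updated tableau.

379/25

Ratio test on column x_1 — row 1: 20/1 = 20; row 2: entry 0 ≤ 0; row 3: (57/5)/1 = 57/5; row 4: (121/5)/5 = 121/25. Minimum is 121/25 at row 4 (w4 leaves); pivot element 5.
Divide row 4 by 5; eliminate column x_1 from the other rows.
Row 1 update in column RHS: 20 − 1·(121/25) = 379/25.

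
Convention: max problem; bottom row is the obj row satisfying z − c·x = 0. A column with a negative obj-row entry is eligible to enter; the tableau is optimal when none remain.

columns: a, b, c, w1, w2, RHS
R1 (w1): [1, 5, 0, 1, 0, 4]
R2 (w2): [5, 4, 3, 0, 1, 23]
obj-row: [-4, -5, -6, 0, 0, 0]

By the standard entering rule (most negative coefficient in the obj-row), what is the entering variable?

Negative obj-row entries: a: -4, b: -5, c: -6.
The most negative is -6 in column c, so c enters.

c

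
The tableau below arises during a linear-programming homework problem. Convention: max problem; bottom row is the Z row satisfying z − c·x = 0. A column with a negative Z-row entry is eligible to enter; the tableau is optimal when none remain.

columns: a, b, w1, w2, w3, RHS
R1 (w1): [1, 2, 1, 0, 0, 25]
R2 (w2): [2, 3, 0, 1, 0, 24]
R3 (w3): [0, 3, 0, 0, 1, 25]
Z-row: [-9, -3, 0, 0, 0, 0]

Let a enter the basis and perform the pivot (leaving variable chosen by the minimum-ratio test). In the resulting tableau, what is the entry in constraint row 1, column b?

Ratio test on column a — row 1: 25/1 = 25; row 2: 24/2 = 12; row 3: entry 0 ≤ 0. Minimum is 12 at row 2 (w2 leaves); pivot element 2.
Divide row 2 by 2; eliminate column a from the other rows.
Row 1 update in column b: 2 − 1·(3/2) = 1/2.

1/2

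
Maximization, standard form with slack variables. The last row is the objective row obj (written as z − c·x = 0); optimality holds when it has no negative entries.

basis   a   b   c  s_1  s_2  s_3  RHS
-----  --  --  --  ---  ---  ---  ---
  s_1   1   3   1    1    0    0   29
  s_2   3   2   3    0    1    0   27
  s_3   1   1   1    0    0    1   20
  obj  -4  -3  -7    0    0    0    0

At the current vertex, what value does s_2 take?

s_2 is basic (row 2); its value is the RHS of that row, 27.

27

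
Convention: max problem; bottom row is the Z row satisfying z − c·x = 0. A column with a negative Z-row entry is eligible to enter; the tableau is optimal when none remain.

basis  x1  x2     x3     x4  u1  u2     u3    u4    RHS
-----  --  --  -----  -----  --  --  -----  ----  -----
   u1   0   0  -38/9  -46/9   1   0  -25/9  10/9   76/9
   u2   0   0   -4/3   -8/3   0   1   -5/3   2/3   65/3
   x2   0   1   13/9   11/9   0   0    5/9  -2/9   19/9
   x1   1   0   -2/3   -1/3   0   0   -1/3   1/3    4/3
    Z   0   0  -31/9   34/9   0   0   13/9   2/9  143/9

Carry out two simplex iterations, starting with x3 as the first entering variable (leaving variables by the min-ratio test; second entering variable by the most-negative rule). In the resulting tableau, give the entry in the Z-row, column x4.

7

Ratio test on column x3 — row 1: entry -38/9 ≤ 0; row 2: entry -4/3 ≤ 0; row 3: (19/9)/(13/9) = 19/13; row 4: entry -2/3 ≤ 0. Minimum is 19/13 at row 3 (x2 leaves); pivot element 13/9.
Divide row 3 by 13/9; eliminate column x3 from the other rows.
Second iteration: most negative Z-row entry is -4/13 in column u4, so u4 enters.
Ratio test on column u4 — row 1: (190/13)/(6/13) = 95/3; row 2: (307/13)/(6/13) = 307/6; row 3: entry -2/13 ≤ 0; row 4: (30/13)/(3/13) = 10. Minimum is 10 at row 4 (x1 leaves); pivot element 3/13.
Divide row 4 by 3/13; eliminate column u4 from the other rows.
After both pivots, the entry at the Z-row, column x4 is 7.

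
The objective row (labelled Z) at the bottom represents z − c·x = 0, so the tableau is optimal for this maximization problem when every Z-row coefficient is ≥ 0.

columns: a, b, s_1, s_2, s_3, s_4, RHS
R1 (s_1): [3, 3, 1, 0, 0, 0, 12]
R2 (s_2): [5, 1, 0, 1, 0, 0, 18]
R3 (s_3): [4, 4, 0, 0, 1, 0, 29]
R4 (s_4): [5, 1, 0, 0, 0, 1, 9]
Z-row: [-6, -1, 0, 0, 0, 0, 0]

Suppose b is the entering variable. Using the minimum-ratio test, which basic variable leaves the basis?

Column b entries and ratios — s_1: 12/3 = 4; s_2: 18/1 = 18; s_3: 29/4 = 29/4; s_4: 9/1 = 9.
Smallest ratio is 4 in the row of s_1, so s_1 leaves.

s_1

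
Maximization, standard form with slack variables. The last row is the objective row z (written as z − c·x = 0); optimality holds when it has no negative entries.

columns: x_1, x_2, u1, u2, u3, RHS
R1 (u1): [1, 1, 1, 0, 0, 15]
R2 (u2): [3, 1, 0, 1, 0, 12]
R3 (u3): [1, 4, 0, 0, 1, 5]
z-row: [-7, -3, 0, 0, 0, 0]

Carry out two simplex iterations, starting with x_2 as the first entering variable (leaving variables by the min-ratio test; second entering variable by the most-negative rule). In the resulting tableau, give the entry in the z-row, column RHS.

310/11

Ratio test on column x_2 — row 1: 15/1 = 15; row 2: 12/1 = 12; row 3: 5/4 = 5/4. Minimum is 5/4 at row 3 (u3 leaves); pivot element 4.
Divide row 3 by 4; eliminate column x_2 from the other rows.
Second iteration: most negative z-row entry is -25/4 in column x_1, so x_1 enters.
Ratio test on column x_1 — row 1: (55/4)/(3/4) = 55/3; row 2: (43/4)/(11/4) = 43/11; row 3: (5/4)/(1/4) = 5. Minimum is 43/11 at row 2 (u2 leaves); pivot element 11/4.
Divide row 2 by 11/4; eliminate column x_1 from the other rows.
After both pivots, the entry at the z-row, column RHS is 310/11.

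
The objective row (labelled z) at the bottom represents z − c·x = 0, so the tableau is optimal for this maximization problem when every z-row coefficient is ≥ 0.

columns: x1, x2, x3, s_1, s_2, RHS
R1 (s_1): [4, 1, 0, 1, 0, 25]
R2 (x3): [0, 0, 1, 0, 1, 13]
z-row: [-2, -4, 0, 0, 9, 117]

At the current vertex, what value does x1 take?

0

x1 is not in the basis, so in the current basic feasible solution x1 = 0.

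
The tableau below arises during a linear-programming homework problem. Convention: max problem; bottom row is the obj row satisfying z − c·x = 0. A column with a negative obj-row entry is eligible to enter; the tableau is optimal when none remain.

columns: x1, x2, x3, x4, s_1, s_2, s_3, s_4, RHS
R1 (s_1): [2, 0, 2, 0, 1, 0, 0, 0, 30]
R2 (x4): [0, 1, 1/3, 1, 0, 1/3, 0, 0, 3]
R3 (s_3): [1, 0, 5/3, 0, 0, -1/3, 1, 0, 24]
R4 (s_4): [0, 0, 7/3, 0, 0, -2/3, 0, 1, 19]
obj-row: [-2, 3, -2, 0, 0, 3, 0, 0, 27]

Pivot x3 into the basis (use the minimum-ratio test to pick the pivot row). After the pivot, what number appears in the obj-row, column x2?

3

Ratio test on column x3 — row 1: 30/2 = 15; row 2: 3/(1/3) = 9; row 3: 24/(5/3) = 72/5; row 4: 19/(7/3) = 57/7. Minimum is 57/7 at row 4 (s_4 leaves); pivot element 7/3.
Divide row 4 by 7/3; eliminate column x3 from the other rows.
obj-row update in column x2: 3 − (-2)·0 = 3.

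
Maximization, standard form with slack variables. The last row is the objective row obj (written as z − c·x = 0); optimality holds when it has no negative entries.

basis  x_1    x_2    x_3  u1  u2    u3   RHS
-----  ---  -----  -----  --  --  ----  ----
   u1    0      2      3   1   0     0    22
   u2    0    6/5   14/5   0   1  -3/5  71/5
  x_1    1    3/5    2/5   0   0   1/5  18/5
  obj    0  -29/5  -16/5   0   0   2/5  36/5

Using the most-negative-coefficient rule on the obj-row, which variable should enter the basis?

Negative obj-row entries: x_2: -29/5, x_3: -16/5.
The most negative is -29/5 in column x_2, so x_2 enters.

x_2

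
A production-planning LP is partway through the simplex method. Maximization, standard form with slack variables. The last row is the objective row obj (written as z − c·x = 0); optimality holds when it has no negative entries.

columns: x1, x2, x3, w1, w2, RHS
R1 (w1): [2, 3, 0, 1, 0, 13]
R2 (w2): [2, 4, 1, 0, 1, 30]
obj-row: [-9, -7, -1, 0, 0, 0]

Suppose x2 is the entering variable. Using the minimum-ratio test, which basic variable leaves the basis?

Column x2 entries and ratios — w1: 13/3 = 13/3; w2: 30/4 = 15/2.
Smallest ratio is 13/3 in the row of w1, so w1 leaves.

w1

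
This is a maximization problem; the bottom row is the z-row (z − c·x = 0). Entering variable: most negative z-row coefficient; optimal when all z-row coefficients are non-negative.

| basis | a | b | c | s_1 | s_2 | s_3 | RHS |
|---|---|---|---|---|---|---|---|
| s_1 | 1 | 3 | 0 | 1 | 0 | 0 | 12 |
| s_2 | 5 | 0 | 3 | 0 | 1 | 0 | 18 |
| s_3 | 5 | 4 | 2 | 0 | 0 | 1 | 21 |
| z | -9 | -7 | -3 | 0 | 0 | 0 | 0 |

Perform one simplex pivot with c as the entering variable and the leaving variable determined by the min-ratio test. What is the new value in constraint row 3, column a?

Ratio test on column c — row 1: entry 0 ≤ 0; row 2: 18/3 = 6; row 3: 21/2 = 21/2. Minimum is 6 at row 2 (s_2 leaves); pivot element 3.
Divide row 2 by 3; eliminate column c from the other rows.
Row 3 update in column a: 5 − 2·(5/3) = 5/3.

5/3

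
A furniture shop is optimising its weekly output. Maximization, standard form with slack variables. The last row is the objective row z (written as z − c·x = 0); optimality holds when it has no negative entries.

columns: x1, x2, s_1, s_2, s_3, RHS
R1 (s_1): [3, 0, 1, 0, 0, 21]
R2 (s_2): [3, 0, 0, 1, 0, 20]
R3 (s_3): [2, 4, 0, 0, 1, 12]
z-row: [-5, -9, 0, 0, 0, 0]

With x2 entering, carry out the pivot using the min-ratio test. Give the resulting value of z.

27

Ratio test on column x2 — row 1: entry 0 ≤ 0; row 2: entry 0 ≤ 0; row 3: 12/4 = 3. Minimum is 3 at row 3 (s_3 leaves); pivot element 4.
Pivot on row 3; the z-row RHS becomes 0 − (-9)·3 = 27.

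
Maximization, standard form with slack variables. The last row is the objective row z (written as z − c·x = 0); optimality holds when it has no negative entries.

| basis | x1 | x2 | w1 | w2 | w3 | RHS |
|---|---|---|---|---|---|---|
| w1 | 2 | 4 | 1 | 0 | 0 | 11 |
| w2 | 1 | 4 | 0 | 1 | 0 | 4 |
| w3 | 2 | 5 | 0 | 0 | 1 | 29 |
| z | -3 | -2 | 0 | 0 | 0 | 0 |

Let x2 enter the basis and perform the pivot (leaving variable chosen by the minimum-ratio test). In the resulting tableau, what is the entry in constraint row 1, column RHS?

7

Ratio test on column x2 — row 1: 11/4 = 11/4; row 2: 4/4 = 1; row 3: 29/5 = 29/5. Minimum is 1 at row 2 (w2 leaves); pivot element 4.
Divide row 2 by 4; eliminate column x2 from the other rows.
Row 1 update in column RHS: 11 − 4·1 = 7.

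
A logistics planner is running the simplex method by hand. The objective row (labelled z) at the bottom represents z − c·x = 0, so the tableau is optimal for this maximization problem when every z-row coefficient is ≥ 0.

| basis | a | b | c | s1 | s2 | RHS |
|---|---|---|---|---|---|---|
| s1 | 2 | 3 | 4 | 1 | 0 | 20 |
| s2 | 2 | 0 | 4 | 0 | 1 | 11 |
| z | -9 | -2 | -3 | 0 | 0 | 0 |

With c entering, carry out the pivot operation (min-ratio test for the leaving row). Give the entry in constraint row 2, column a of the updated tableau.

Ratio test on column c — row 1: 20/4 = 5; row 2: 11/4 = 11/4. Minimum is 11/4 at row 2 (s2 leaves); pivot element 4.
Divide row 2 by 4; eliminate column c from the other rows.
In the new row 2, the a entry is the old entry divided by the pivot: 2/4 = 1/2.

1/2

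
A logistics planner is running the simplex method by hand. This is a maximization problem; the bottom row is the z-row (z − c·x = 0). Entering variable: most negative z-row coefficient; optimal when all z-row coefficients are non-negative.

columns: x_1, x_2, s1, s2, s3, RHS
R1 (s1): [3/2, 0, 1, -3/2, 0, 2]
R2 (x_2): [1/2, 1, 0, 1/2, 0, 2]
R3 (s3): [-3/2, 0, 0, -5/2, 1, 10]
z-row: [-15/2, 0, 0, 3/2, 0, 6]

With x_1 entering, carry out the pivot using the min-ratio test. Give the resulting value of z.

Ratio test on column x_1 — row 1: 2/(3/2) = 4/3; row 2: 2/(1/2) = 4; row 3: entry -3/2 ≤ 0. Minimum is 4/3 at row 1 (s1 leaves); pivot element 3/2.
Pivot on row 1; the z-row RHS becomes 6 − (-15/2)·(4/3) = 16.

16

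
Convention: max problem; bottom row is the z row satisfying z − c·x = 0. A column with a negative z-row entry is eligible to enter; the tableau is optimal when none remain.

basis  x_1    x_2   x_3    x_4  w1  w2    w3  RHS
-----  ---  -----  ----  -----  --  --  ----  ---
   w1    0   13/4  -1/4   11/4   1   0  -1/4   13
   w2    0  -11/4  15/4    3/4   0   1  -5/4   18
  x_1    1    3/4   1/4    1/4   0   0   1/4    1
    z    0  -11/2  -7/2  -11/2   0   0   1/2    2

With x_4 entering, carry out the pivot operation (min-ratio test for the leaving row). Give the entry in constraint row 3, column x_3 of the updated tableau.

1

Ratio test on column x_4 — row 1: 13/(11/4) = 52/11; row 2: 18/(3/4) = 24; row 3: 1/(1/4) = 4. Minimum is 4 at row 3 (x_1 leaves); pivot element 1/4.
Divide row 3 by 1/4; eliminate column x_4 from the other rows.
In the new row 3, the x_3 entry is the old entry divided by the pivot: (1/4)/(1/4) = 1.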